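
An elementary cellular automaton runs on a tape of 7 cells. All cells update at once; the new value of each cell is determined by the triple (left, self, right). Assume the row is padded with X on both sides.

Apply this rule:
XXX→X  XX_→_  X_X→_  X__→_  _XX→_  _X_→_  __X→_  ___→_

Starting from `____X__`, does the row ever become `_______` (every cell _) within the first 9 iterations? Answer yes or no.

iteration 1: _______
all cells are _ at iteration 1

yes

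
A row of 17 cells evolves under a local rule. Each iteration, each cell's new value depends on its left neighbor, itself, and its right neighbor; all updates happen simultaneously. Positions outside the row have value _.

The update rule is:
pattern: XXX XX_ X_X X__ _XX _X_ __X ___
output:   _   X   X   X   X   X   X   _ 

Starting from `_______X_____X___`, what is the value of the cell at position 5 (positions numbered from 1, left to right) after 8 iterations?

_

iteration 1: ______XXX___XXX__
iteration 2: _____XX_XX_XX_XX_
iteration 3: ____XXXXXXXXXXXXX
iteration 4: ___XX___________X
iteration 5: __XXXX_________XX
iteration 6: _XX__XX_______XXX
iteration 7: XXXXXXXX_____XX_X
iteration 8: X______XX___XXXXX
position 5 holds _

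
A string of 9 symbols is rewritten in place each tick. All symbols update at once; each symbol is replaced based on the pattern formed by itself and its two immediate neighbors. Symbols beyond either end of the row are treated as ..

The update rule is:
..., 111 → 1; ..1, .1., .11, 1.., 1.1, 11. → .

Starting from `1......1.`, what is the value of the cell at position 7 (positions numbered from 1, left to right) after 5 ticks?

1

..1111...
1..11..11
.........
111111111
.1111111.
position 7 holds 1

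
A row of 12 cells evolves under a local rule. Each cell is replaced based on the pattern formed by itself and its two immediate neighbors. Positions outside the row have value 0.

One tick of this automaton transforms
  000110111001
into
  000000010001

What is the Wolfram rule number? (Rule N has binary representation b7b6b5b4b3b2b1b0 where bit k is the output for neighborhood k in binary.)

position 7: 111 → 1  (bit 7 = 1)
position 4: 110 → 0  (bit 6 = 0)
position 5: 101 → 0  (bit 5 = 0)
position 9: 100 → 0  (bit 4 = 0)
position 3: 011 → 0  (bit 3 = 0)
position 11: 010 → 1  (bit 2 = 1)
position 2: 001 → 0  (bit 1 = 0)
position 0: 000 → 0  (bit 0 = 0)
bits b7..b0 = 10000100 = 132

132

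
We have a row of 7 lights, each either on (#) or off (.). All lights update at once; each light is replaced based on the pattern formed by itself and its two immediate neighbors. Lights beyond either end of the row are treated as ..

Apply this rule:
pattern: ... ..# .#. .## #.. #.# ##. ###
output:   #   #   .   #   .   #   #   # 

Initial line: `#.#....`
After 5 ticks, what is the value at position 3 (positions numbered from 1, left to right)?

#

tick 1: .#..###
tick 2: #..####
tick 3: ..#####
tick 4: #######
tick 5: #######
position 3 holds #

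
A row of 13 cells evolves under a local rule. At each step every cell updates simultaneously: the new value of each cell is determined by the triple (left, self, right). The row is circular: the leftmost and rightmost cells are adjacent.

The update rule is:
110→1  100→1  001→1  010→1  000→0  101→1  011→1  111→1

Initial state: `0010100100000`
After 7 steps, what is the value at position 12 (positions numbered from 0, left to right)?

1

0111111110000
1111111111000
1111111111101
1111111111111
1111111111111  (fixed point — unchanged through step 7)
position 12 holds 1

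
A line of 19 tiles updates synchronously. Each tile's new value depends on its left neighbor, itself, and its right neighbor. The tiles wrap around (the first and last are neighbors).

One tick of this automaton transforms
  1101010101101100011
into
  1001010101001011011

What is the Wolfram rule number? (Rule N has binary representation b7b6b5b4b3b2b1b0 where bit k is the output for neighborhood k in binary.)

157

position 0: 111 → 1  (bit 7 = 1)
position 1: 110 → 0  (bit 6 = 0)
position 2: 101 → 0  (bit 5 = 0)
position 14: 100 → 1  (bit 4 = 1)
position 9: 011 → 1  (bit 3 = 1)
position 3: 010 → 1  (bit 2 = 1)
position 16: 001 → 0  (bit 1 = 0)
position 15: 000 → 1  (bit 0 = 1)
bits b7..b0 = 10011101 = 157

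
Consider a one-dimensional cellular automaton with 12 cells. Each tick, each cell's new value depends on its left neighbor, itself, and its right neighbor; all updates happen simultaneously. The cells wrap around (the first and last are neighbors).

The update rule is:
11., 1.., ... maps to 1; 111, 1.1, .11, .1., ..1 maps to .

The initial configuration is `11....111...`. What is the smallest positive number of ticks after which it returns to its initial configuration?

12

.1111...111.
....111...11
111...111..1
..111...11..
1...111..111
111...11....
..111..1111.
1...11....11
111..1111...
..11....111.
1..1111...11
11....111...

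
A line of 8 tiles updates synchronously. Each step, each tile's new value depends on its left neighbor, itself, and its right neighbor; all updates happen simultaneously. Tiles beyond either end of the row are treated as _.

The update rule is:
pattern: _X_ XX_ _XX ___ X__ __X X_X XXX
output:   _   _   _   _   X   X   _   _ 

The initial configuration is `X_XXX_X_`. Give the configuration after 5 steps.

_______X
______X_
_____X_X
____X___
___X_X__

___X_X__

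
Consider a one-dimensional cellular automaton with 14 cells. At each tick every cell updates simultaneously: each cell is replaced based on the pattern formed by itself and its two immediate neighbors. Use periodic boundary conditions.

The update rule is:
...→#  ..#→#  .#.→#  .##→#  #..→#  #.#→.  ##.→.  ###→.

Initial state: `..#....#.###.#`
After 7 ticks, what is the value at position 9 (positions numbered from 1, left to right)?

########.#...#
.........#####
##########....
#.........####
.##########...
##.........###
..##########..
position 9 holds #

#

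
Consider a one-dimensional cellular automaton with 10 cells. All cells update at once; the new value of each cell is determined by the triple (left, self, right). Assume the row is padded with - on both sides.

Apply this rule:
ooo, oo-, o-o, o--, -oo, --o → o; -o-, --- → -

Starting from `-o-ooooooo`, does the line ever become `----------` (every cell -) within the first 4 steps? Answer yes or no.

no

o-oooooooo
-ooooooooo
oooooooooo
oooooooooo
step 4 is oooooooooo, still not uniform -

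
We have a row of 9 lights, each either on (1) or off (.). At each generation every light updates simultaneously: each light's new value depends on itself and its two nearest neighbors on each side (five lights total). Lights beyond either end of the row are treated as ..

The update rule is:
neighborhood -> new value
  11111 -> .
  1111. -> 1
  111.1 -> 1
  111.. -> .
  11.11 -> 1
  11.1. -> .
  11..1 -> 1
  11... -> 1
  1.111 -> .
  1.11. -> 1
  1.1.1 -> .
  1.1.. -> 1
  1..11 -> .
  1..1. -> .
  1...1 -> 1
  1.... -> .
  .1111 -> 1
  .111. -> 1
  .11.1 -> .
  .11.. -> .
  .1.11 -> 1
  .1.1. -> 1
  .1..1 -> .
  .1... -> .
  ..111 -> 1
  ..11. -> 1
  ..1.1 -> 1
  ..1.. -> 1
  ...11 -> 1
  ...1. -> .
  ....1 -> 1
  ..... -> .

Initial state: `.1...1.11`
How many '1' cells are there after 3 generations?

5

.1.1.111.
.11.1.1.1
11...1.11
count of 1: 5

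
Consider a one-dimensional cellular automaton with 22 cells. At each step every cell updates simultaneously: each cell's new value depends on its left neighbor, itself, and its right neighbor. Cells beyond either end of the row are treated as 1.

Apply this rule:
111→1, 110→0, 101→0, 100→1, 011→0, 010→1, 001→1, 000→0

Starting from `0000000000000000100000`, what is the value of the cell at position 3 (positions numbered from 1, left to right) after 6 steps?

0

step 1: 1000000000000001110001
step 2: 0100000000000010101010
step 3: 0110000000000110101010
step 4: 0001000000001000101010
step 5: 1011100000011101101010
step 6: 0001010000101000001010
position 3 holds 0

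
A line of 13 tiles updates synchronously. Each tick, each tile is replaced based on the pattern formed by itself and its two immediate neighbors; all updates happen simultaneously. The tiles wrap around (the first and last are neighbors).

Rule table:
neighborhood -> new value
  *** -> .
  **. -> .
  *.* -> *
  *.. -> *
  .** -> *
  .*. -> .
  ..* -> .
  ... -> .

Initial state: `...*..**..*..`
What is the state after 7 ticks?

tick 1: ....*.*.*..*.
tick 2: .....*.*.*..*
tick 3: *.....*.*.*..
tick 4: .*.....*.*.*.
tick 5: ..*.....*.*.*
tick 6: *..*.....*.*.
tick 7: .*..*.....*.*

.*..*.....*.*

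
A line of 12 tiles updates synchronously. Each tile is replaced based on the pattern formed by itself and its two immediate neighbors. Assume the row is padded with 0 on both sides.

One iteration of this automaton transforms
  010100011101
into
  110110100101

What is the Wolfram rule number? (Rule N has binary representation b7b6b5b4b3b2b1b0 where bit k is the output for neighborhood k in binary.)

position 8: 111 → 0  (bit 7 = 0)
position 9: 110 → 1  (bit 6 = 1)
position 2: 101 → 0  (bit 5 = 0)
position 4: 100 → 1  (bit 4 = 1)
position 7: 011 → 0  (bit 3 = 0)
position 1: 010 → 1  (bit 2 = 1)
position 0: 001 → 1  (bit 1 = 1)
position 5: 000 → 0  (bit 0 = 0)
bits b7..b0 = 01010110 = 86

86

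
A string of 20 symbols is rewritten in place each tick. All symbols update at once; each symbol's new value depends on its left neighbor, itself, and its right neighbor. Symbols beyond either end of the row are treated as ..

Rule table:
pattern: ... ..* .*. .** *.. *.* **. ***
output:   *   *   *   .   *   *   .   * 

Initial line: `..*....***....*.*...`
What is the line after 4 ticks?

tick 1: *******.*.**********
tick 2: .*****.***.********.
tick 3: *.***.*.*.*.******.*
tick 4: **.*.*******.****.**

**.*.*******.****.**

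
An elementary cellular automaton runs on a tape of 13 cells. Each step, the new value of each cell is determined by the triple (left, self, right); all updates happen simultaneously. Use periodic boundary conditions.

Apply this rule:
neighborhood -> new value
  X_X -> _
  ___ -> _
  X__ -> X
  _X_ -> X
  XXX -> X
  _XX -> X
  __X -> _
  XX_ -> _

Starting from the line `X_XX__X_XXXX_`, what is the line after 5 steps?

X_X_X_X_X__X_

X_X_X_X_XXX__
X_X_X_X_XX_X_
X_X_X_X_X__X_
X_X_X_X_XX_X_  (repeats step 2; period 2)
step 5: X_X_X_X_X__X_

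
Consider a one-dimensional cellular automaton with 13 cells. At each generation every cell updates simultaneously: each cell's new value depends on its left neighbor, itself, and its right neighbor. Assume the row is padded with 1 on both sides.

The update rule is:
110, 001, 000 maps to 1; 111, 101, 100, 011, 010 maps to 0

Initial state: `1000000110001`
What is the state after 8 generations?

1011111010110
1000001000010
1011110011100
1000010100101
1011100001000
1000101110011
1011000010100
1001011100001

1001011100001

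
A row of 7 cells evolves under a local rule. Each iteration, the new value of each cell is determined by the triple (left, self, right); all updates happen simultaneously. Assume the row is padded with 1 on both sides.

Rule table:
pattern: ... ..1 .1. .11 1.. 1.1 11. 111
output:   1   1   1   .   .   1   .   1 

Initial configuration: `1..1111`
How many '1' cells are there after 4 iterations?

..1.111
.111.11
1.1.1.1
.11111.
count of 1: 5

5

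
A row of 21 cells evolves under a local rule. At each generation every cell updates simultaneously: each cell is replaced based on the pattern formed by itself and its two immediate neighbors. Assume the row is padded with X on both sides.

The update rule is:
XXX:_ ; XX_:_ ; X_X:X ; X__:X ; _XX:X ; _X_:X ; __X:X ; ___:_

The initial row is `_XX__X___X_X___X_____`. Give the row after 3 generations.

XX_XXXX_XXXXX_XXX___X
__XX___XX____XX__X_XX
XXX_X_XX_X__XX_XXXXX_

XXX_X_XX_X__XX_XXXXX_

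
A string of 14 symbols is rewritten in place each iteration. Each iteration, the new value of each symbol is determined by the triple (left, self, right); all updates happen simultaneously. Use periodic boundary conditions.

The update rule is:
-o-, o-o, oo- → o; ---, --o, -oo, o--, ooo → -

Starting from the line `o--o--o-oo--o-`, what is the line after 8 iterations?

o--o-----o----

o--o--oo-o--oo
o--o---ooo----
o--o-----o----
o--o-----o----  (fixed point — unchanged through iteration 8)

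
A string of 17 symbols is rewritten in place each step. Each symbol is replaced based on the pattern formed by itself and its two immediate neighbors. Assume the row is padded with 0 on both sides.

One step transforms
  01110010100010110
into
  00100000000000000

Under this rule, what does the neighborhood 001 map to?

0

At position 0 the neighborhood is 001; the next row has 0 there.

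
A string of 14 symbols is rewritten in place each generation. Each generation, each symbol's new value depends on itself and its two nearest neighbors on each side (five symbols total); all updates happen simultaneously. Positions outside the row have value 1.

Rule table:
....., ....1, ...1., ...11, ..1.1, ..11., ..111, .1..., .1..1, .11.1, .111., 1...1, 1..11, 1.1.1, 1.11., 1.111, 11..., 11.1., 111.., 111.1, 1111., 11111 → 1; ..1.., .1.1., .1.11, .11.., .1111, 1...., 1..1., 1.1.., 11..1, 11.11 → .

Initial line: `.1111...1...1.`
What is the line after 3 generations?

generation 1: .1.11111.1111.
generation 2: 11.1.111.1.11.
generation 3: 1111.11111.11.

1111.11111.11.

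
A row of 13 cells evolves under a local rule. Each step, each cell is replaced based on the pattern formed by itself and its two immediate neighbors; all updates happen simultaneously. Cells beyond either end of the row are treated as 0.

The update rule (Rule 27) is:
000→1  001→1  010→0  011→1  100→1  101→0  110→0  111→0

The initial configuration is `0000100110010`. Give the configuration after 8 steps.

1001000010000

1111011101101
1000010001000
0111101110111
1100001000100
1011110111011
0010000100010
1101111011101
1001000010000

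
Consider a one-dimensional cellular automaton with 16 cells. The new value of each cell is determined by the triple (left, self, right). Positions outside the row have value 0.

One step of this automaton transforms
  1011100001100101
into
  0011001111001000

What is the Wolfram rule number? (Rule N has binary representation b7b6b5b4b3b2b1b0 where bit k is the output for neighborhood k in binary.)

139

position 3: 111 → 1  (bit 7 = 1)
position 4: 110 → 0  (bit 6 = 0)
position 1: 101 → 0  (bit 5 = 0)
position 5: 100 → 0  (bit 4 = 0)
position 2: 011 → 1  (bit 3 = 1)
position 0: 010 → 0  (bit 2 = 0)
position 8: 001 → 1  (bit 1 = 1)
position 6: 000 → 1  (bit 0 = 1)
bits b7..b0 = 10001011 = 139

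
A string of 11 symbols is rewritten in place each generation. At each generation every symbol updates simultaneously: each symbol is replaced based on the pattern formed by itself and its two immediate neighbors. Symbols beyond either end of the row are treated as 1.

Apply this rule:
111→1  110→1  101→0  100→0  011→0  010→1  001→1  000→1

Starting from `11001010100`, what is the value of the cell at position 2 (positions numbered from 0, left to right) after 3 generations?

0

11011010101
11001010100  (repeats generation 0; period 2)
generation 3: 11011010101
position 2 holds 0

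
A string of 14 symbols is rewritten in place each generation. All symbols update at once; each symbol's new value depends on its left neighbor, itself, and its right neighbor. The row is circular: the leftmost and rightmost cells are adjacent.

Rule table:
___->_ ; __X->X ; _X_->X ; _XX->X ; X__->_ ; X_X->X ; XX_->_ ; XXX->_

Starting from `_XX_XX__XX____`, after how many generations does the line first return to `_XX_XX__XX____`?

14

XX_XX__XX_____
X_XX__XX_____X
_XX__XX_____XX
XX__XX_____XX_
X__XX_____XX_X
__XX_____XX_XX
_XX_____XX_XX_
XX_____XX_XX__
X_____XX_XX__X
_____XX_XX__XX
____XX_XX__XX_
___XX_XX__XX__
__XX_XX__XX___
_XX_XX__XX____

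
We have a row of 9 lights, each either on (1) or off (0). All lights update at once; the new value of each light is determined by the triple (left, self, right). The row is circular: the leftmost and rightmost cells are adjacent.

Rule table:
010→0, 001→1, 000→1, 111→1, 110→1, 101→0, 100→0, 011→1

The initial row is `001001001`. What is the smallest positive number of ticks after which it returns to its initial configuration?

tick 1: 010010010
tick 2: 100100100
tick 3: 001001001

3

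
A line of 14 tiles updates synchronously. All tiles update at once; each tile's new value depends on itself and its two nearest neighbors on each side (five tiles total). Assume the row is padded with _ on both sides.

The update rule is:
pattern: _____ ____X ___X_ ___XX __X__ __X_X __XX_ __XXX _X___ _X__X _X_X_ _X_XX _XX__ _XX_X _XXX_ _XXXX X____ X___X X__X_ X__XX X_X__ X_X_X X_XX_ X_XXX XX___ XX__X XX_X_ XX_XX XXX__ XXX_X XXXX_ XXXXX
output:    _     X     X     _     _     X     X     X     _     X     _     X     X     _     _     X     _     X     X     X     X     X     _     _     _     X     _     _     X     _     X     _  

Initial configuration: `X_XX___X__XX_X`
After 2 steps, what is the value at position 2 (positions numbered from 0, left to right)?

step 1: XX_X_XX_XXX__X
step 2: X__XX_____XXX_
position 2 holds _

_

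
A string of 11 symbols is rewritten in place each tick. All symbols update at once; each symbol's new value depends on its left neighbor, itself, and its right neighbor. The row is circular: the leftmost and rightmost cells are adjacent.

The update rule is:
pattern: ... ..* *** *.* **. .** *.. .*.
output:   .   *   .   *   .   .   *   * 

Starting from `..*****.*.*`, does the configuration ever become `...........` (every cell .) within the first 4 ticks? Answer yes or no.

no

**.....****
..*...*....
.***.***...
*...*...*..
tick 4 is *...*...*.., still not uniform .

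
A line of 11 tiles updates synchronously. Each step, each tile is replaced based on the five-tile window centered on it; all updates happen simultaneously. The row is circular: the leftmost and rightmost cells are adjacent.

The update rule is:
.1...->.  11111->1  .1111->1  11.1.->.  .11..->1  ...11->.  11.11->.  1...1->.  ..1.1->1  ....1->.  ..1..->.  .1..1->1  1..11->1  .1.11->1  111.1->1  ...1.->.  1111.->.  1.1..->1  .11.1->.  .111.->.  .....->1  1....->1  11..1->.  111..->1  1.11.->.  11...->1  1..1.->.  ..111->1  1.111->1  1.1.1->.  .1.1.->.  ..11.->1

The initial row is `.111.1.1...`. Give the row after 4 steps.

1......1111

.1.1...1.1.
.1.1...1.11
...1...11..
1......1111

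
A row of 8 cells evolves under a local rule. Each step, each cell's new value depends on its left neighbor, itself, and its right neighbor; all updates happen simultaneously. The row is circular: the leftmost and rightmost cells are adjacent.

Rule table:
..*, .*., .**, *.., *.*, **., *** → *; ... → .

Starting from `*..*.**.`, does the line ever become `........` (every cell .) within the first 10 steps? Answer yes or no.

********
********  (fixed point — unchanged through step 10)
step 10 is ********, still not uniform .

no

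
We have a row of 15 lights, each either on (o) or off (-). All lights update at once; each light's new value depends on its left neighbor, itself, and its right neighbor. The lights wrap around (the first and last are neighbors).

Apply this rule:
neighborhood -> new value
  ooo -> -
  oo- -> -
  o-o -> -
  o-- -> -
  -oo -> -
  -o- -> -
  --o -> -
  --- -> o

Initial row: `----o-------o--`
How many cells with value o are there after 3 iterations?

9

iteration 1: ooo---ooooo---o
iteration 2: ----o-------o--  (repeats iteration 0; period 2)
iteration 3: ooo---ooooo---o
count of o: 9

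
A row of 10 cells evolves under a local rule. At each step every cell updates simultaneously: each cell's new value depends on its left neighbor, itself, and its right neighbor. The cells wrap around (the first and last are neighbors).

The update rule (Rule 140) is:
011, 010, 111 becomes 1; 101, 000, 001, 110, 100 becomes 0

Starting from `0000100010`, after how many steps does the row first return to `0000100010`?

1

step 1: 0000100010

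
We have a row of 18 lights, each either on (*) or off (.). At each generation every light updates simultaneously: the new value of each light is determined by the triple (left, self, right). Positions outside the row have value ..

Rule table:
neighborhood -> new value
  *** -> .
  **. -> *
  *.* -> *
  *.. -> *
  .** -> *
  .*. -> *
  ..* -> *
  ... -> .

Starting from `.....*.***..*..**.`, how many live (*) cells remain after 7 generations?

....****.*********
...**..***.......*
..******.**.....**
.**....*****...***
****..**...**.**.*
*..******.********
****....***......*
count of *: 8

8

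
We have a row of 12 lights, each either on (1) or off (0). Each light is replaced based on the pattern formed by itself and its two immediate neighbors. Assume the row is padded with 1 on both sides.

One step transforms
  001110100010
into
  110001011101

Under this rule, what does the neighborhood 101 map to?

At position 5 the neighborhood is 101; the next row has 1 there.

1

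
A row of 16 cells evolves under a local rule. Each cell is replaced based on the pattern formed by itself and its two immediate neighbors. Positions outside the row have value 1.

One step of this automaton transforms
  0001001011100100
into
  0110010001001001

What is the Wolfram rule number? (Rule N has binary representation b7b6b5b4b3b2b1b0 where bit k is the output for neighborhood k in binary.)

position 9: 111 → 1  (bit 7 = 1)
position 10: 110 → 0  (bit 6 = 0)
position 7: 101 → 0  (bit 5 = 0)
position 0: 100 → 0  (bit 4 = 0)
position 8: 011 → 0  (bit 3 = 0)
position 3: 010 → 0  (bit 2 = 0)
position 2: 001 → 1  (bit 1 = 1)
position 1: 000 → 1  (bit 0 = 1)
bits b7..b0 = 10000011 = 131

131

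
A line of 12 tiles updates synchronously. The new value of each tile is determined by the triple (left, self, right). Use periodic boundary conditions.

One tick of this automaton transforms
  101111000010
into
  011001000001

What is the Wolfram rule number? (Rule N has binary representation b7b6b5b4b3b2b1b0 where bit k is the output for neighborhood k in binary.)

104

position 3: 111 → 0  (bit 7 = 0)
position 5: 110 → 1  (bit 6 = 1)
position 1: 101 → 1  (bit 5 = 1)
position 6: 100 → 0  (bit 4 = 0)
position 2: 011 → 1  (bit 3 = 1)
position 0: 010 → 0  (bit 2 = 0)
position 9: 001 → 0  (bit 1 = 0)
position 7: 000 → 0  (bit 0 = 0)
bits b7..b0 = 01101000 = 104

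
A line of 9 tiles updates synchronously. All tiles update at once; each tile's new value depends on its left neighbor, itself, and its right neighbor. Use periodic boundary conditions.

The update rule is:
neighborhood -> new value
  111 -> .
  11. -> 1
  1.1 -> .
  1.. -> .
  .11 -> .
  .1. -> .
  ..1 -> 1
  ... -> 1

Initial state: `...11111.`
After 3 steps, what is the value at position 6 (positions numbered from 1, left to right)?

111....1.
..1.111..
11....1.1
position 6 holds .

.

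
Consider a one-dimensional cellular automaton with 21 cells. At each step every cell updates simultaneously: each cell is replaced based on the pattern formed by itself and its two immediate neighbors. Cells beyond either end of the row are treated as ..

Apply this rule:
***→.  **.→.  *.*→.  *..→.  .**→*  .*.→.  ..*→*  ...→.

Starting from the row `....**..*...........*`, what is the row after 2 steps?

..**..*...........*..

...**..*...........*.
..**..*...........*..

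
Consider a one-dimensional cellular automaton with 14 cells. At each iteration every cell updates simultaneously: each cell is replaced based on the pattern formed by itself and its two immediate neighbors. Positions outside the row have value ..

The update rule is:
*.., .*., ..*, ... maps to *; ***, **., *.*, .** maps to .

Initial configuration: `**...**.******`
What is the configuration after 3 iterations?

..***.........
**...*********
..***.........

..***.........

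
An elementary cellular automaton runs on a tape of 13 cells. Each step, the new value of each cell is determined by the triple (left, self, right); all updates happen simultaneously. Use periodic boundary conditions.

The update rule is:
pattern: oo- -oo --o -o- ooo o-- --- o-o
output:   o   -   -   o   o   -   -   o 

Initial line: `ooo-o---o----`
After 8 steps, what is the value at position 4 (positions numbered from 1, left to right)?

-

-oooo---o----
--ooo---o----
---oo---o----
----o---o----
----o---o----  (fixed point — unchanged through step 8)
position 4 holds -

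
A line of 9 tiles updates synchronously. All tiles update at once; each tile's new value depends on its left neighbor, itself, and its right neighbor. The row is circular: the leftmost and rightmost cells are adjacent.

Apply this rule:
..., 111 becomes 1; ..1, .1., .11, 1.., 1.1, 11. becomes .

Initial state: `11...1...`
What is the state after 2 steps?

...1...1.
11...1...

11...1...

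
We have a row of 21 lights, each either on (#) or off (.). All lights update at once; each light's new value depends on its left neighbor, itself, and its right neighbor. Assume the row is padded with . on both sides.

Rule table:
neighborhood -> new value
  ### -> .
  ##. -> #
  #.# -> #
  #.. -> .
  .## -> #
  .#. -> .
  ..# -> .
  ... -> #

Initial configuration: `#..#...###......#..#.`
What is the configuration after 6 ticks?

.....#.#.#.####......
####..#.#.##..#.#####
#..#...#.###...##...#
.....#..##.#.#.##.#..
####....###.#.####..#
#..#.##.#.##.##..#...

#..#.##.#.##.##..#...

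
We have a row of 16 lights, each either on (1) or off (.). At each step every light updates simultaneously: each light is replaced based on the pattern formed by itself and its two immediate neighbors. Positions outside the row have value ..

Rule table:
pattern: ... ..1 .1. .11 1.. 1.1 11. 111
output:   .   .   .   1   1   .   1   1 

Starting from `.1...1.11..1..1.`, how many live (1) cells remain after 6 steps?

step 1: ..1....111..1..1
step 2: ...1...1111..1..
step 3: ....1..11111..1.
step 4: .....1.111111..1
step 5: .......1111111..
step 6: .......11111111.
count of 1: 8

8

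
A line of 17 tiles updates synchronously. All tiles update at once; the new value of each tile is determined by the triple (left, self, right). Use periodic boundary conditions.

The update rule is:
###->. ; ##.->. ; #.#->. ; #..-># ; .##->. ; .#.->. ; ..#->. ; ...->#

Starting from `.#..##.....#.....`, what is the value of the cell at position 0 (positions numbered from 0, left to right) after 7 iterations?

.

..#...####..#####
#..##.....#......
.#...####..#####.
..##.....#......#
#...####..#####..
.##.....#......#.
...####..#####..#
position 0 holds .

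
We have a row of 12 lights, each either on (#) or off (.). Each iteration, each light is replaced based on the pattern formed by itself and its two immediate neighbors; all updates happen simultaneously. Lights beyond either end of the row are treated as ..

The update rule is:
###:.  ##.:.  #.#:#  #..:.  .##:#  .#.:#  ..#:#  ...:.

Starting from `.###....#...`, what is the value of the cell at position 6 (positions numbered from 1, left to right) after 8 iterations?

##.....##...
#.....##....
#....##.....
#...##......
#..##.......
#.##........
###.........
#...........
position 6 holds .

.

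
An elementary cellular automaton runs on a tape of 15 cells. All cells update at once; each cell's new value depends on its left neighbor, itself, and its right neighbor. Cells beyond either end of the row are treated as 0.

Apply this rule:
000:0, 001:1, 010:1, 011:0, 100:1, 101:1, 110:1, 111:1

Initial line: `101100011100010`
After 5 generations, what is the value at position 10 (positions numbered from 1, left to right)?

1

generation 1: 110110101110111
generation 2: 011011110111011
generation 3: 101101111011101
generation 4: 110110111101111
generation 5: 011011011110111
position 10 holds 1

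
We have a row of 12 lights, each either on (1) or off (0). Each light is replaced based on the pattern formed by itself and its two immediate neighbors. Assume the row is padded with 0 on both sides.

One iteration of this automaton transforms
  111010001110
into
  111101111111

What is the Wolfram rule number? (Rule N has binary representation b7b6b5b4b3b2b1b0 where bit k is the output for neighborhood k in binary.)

251

position 1: 111 → 1  (bit 7 = 1)
position 2: 110 → 1  (bit 6 = 1)
position 3: 101 → 1  (bit 5 = 1)
position 5: 100 → 1  (bit 4 = 1)
position 0: 011 → 1  (bit 3 = 1)
position 4: 010 → 0  (bit 2 = 0)
position 7: 001 → 1  (bit 1 = 1)
position 6: 000 → 1  (bit 0 = 1)
bits b7..b0 = 11111011 = 251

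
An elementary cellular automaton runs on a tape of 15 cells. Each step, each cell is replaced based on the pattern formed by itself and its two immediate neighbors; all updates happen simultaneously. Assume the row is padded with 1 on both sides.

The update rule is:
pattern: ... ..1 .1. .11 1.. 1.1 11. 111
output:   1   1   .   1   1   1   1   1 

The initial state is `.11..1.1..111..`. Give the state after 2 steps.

111111.11111111

step 1: 11111.1.1111111
step 2: 111111.11111111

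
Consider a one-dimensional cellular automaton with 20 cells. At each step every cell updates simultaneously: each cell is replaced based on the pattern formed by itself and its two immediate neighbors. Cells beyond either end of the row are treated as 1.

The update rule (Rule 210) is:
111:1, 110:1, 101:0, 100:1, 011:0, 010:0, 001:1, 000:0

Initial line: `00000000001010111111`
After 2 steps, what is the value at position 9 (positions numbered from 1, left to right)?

step 1: 10000000010000011111
step 2: 11000000101000101111
position 9 holds 1

1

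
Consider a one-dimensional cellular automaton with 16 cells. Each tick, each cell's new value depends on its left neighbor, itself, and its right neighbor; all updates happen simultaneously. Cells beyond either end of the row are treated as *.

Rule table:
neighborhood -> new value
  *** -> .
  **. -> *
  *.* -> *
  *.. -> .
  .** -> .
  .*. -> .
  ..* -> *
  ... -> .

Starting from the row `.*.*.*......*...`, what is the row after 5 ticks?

*.*.*......*...*
**.*......*...*.
.**......*...*.*
*.*.....*...*.*.
**.....*...*.*.*

**.....*...*.*.*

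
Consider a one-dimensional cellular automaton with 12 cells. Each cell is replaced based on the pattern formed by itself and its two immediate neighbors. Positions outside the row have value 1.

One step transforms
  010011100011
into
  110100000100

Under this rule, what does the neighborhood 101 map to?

At position 0 the neighborhood is 101; the next row has 1 there.

1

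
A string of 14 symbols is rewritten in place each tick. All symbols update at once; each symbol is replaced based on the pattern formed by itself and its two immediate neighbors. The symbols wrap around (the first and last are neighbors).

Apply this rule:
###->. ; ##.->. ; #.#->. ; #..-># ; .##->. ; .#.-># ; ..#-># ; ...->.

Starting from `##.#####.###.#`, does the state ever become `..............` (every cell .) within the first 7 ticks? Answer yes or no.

yes

..............
all cells are . at tick 1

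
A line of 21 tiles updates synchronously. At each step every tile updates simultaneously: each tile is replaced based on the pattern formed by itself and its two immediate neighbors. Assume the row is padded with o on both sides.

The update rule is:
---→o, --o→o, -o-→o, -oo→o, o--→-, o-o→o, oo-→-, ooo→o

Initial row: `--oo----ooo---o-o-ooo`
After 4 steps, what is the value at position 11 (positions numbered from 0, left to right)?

step 1: -oo--ooooo--ooooooooo
step 2: oo--ooooo--oooooooooo
step 3: o--ooooo--ooooooooooo
step 4: --ooooo--oooooooooooo
position 11 holds o

o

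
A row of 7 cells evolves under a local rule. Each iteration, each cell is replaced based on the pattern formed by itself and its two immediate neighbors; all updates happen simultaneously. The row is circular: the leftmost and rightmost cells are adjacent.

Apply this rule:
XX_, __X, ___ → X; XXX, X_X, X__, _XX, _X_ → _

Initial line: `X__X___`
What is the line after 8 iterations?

X____X_

iteration 1: __X__XX
iteration 2: _X__X_X
iteration 3: ___X___
iteration 4: XXX__XX
iteration 5: __X_X__
iteration 6: XX____X
iteration 7: _X_XXX_
iteration 8: X____X_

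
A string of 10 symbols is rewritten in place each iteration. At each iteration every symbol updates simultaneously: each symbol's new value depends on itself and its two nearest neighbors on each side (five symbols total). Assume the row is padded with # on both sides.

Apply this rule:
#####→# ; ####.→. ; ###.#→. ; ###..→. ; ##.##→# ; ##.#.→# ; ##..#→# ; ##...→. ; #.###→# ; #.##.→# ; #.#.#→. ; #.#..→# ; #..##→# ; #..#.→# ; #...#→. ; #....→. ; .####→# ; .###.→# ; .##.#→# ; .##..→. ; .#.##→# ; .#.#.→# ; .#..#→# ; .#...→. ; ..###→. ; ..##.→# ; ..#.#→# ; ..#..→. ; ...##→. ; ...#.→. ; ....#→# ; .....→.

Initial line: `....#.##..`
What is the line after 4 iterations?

##..##.###

..#.###.##
######.###
####..####
##..##.###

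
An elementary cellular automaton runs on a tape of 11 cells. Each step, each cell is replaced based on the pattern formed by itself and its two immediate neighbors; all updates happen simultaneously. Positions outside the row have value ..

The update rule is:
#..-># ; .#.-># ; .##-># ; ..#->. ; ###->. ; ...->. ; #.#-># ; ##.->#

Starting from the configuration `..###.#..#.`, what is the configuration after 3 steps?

..#.##.#..#

..#.####.##
..###..####
..#.##.#..#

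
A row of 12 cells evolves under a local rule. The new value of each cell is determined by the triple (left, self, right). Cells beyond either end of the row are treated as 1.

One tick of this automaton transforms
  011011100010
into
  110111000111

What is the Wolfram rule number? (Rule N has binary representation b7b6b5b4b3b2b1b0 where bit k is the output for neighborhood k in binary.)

174

position 5: 111 → 1  (bit 7 = 1)
position 2: 110 → 0  (bit 6 = 0)
position 0: 101 → 1  (bit 5 = 1)
position 7: 100 → 0  (bit 4 = 0)
position 1: 011 → 1  (bit 3 = 1)
position 10: 010 → 1  (bit 2 = 1)
position 9: 001 → 1  (bit 1 = 1)
position 8: 000 → 0  (bit 0 = 0)
bits b7..b0 = 10101110 = 174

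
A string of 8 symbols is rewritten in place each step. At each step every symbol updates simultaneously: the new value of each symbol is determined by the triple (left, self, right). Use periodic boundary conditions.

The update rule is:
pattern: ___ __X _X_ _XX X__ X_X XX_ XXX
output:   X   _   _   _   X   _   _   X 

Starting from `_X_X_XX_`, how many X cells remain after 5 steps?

_______X
XXXXXX__
_XXXX_X_
__XX___X
X___XX__
count of X: 3

3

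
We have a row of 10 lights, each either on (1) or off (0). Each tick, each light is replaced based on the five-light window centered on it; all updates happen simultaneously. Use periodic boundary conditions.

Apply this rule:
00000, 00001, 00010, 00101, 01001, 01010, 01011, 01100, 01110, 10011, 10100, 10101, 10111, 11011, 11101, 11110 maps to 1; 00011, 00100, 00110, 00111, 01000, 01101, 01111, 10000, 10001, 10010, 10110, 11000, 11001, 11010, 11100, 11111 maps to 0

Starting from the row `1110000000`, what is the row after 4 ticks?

0100011110
0000000100
1111111000
0000010000

0000010000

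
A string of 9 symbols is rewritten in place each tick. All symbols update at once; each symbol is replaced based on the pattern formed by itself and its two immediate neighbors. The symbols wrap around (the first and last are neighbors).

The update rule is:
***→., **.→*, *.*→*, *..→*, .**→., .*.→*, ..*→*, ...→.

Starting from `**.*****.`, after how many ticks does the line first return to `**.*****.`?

.**....**
*.**..*.*
**.*****.

3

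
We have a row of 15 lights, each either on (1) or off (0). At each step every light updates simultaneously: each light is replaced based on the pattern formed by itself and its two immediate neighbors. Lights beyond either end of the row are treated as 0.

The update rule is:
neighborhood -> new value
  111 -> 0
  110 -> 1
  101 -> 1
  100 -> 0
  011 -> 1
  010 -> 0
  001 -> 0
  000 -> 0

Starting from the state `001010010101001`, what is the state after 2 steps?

000000000100000

000100001010000
000000000100000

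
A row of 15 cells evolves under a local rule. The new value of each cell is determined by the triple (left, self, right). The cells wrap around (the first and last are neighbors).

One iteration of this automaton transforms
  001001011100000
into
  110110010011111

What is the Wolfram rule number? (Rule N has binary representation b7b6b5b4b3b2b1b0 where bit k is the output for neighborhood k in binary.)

27

position 8: 111 → 0  (bit 7 = 0)
position 9: 110 → 0  (bit 6 = 0)
position 6: 101 → 0  (bit 5 = 0)
position 3: 100 → 1  (bit 4 = 1)
position 7: 011 → 1  (bit 3 = 1)
position 2: 010 → 0  (bit 2 = 0)
position 1: 001 → 1  (bit 1 = 1)
position 0: 000 → 1  (bit 0 = 1)
bits b7..b0 = 00011011 = 27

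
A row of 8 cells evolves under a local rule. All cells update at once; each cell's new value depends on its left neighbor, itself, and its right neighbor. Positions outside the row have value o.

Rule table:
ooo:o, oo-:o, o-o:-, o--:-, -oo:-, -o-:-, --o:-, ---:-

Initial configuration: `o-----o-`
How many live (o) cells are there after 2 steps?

step 1: o-------
step 2: o-------
count of o: 1

1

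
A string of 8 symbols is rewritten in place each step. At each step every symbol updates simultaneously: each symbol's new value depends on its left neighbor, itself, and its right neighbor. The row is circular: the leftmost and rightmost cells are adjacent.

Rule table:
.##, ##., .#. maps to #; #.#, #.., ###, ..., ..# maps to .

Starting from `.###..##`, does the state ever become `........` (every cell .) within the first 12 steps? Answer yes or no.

.#.#..##
.#.#..##  (fixed point — unchanged through step 12)
step 12 is .#.#..##, still not uniform .

no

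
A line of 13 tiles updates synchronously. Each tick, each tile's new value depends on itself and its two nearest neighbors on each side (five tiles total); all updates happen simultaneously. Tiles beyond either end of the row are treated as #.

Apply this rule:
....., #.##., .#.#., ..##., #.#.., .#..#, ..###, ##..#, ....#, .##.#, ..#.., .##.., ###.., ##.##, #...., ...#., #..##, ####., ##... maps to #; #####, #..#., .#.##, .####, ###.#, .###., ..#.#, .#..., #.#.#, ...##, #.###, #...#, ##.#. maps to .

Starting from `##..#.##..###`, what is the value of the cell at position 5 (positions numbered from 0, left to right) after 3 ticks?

tick 1: ###...#####..
tick 2: .###..#..####
tick 3: #..##.####...
position 5 holds .

.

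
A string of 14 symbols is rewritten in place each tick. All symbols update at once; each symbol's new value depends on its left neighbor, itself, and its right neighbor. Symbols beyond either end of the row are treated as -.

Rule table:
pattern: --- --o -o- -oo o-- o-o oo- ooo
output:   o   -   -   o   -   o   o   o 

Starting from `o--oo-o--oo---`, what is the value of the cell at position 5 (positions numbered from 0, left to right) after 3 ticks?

tick 1: ---ooo---oo-oo
tick 2: oo-ooo-o-ooooo
tick 3: ooooooo-oooooo
position 5 holds o

o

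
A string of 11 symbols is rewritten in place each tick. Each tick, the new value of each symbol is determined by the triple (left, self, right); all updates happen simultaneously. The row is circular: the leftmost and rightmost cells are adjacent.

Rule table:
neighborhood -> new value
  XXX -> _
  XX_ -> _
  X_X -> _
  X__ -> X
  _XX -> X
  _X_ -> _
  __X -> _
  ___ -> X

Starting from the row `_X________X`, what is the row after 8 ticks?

tick 1: __XXXXXXX__
tick 2: X_X______XX
tick 3: ___XXXXX_X_
tick 4: XX_X______X
tick 5: ____XXXXX_X
tick 6: XXX_X______
tick 7: X____XXXXX_
tick 8: _XXX_X_____

_XXX_X_____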